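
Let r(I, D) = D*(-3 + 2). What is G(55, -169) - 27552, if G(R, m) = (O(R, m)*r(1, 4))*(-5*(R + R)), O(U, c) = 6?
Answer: -14352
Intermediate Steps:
r(I, D) = -D (r(I, D) = D*(-1) = -D)
G(R, m) = 240*R (G(R, m) = (6*(-1*4))*(-5*(R + R)) = (6*(-4))*(-10*R) = -(-240)*R = 240*R)
G(55, -169) - 27552 = 240*55 - 27552 = 13200 - 27552 = -14352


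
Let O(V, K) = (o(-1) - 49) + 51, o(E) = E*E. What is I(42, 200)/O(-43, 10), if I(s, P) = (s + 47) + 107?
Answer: 196/3 ≈ 65.333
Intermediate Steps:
o(E) = E²
I(s, P) = 154 + s (I(s, P) = (47 + s) + 107 = 154 + s)
O(V, K) = 3 (O(V, K) = ((-1)² - 49) + 51 = (1 - 49) + 51 = -48 + 51 = 3)
I(42, 200)/O(-43, 10) = (154 + 42)/3 = 196*(⅓) = 196/3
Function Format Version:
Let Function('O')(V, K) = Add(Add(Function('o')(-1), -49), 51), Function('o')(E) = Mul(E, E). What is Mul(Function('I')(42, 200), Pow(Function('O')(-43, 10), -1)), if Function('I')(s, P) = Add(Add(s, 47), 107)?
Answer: Rational(196, 3) ≈ 65.333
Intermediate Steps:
Function('o')(E) = Pow(E, 2)
Function('I')(s, P) = Add(154, s) (Function('I')(s, P) = Add(Add(47, s), 107) = Add(154, s))
Function('O')(V, K) = 3 (Function('O')(V, K) = Add(Add(Pow(-1, 2), -49), 51) = Add(Add(1, -49), 51) = Add(-48, 51) = 3)
Mul(Function('I')(42, 200), Pow(Function('O')(-43, 10), -1)) = Mul(Add(154, 42), Pow(3, -1)) = Mul(196, Rational(1, 3)) = Rational(196, 3)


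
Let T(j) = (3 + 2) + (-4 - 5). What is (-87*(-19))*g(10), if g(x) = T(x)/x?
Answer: -3306/5 ≈ -661.20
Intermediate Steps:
T(j) = -4 (T(j) = 5 - 9 = -4)
g(x) = -4/x
(-87*(-19))*g(10) = (-87*(-19))*(-4/10) = 1653*(-4*1/10) = 1653*(-2/5) = -3306/5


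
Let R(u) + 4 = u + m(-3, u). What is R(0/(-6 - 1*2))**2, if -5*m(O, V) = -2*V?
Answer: 16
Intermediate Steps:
m(O, V) = 2*V/5 (m(O, V) = -(-2)*V/5 = 2*V/5)
R(u) = -4 + 7*u/5 (R(u) = -4 + (u + 2*u/5) = -4 + 7*u/5)
R(0/(-6 - 1*2))**2 = (-4 + 7*(0/(-6 - 1*2))/5)**2 = (-4 + 7*(0/(-6 - 2))/5)**2 = (-4 + 7*(0/(-8))/5)**2 = (-4 + 7*(0*(-1/8))/5)**2 = (-4 + (7/5)*0)**2 = (-4 + 0)**2 = (-4)**2 = 16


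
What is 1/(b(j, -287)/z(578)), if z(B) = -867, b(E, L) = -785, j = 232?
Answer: 867/785 ≈ 1.1045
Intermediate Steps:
1/(b(j, -287)/z(578)) = 1/(-785/(-867)) = 1/(-785*(-1/867)) = 1/(785/867) = 867/785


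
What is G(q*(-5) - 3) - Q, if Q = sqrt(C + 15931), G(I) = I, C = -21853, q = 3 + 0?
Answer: -18 - 3*I*sqrt(658) ≈ -18.0 - 76.955*I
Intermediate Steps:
q = 3
Q = 3*I*sqrt(658) (Q = sqrt(-21853 + 15931) = sqrt(-5922) = 3*I*sqrt(658) ≈ 76.955*I)
G(q*(-5) - 3) - Q = (3*(-5) - 3) - 3*I*sqrt(658) = (-15 - 3) - 3*I*sqrt(658) = -18 - 3*I*sqrt(658)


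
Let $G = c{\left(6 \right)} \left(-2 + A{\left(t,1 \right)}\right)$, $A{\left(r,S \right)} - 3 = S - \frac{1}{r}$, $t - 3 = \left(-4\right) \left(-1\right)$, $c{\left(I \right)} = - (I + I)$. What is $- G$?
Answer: $\frac{156}{7} \approx 22.286$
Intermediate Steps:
$c{\left(I \right)} = - 2 I$
$t = 7$ ($t = 3 - -4 = 3 + 4 = 7$)
$A{\left(r,S \right)} = 3 + S - \frac{1}{r}$ ($A{\left(r,S \right)} = 3 + \left(S - \frac{1}{r}\right) = 3 + S - \frac{1}{r}$)
$G = - \frac{156}{7}$ ($G = \left(-2\right) 6 \left(-2 + \left(3 + 1 - \frac{1}{7}\right)\right) = - 12 \left(-2 + \left(3 + 1 - \frac{1}{7}\right)\right) = - 12 \left(-2 + \frac{27}{7}\right) = \left(-12\right) \frac{13}{7} = - \frac{156}{7} \approx -22.286$)
$- G = \left(-1\right) \left(- \frac{156}{7}\right) = \frac{156}{7}$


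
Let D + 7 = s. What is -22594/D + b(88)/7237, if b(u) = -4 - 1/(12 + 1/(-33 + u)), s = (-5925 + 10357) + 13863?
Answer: -54065652785/43741759608 ≈ -1.2360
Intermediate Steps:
s = 18295 (s = 4432 + 13863 = 18295)
D = 18288 (D = -7 + 18295 = 18288)
-22594/D + b(88)/7237 = -22594/18288 + ((1613 - 49*88)/(-395 + 12*88))/7237 = -22594*1/18288 + ((1613 - 4312)/(-395 + 1056))*(1/7237) = -11297/9144 + (-2699/661)*(1/7237) = -11297/9144 + ((1/661)*(-2699))*(1/7237) = -11297/9144 - 2699/661*1/7237 = -11297/9144 - 2699/4783657 = -54065652785/43741759608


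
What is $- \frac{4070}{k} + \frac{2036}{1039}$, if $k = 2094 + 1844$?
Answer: $\frac{172229}{185981} \approx 0.92606$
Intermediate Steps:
$k = 3938$
$- \frac{4070}{k} + \frac{2036}{1039} = - \frac{4070}{3938} + \frac{2036}{1039} = \left(-4070\right) \frac{1}{3938} + 2036 \cdot \frac{1}{1039} = - \frac{185}{179} + \frac{2036}{1039} = \frac{172229}{185981}$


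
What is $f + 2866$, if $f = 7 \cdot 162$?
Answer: $4000$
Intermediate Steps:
$f = 1134$
$f + 2866 = 1134 + 2866 = 4000$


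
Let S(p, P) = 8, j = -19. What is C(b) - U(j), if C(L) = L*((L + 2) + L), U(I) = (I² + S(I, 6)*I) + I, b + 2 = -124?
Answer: 31310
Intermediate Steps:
b = -126 (b = -2 - 124 = -126)
U(I) = I² + 9*I (U(I) = (I² + 8*I) + I = I² + 9*I)
C(L) = L*(2 + 2*L) (C(L) = L*((2 + L) + L) = L*(2 + 2*L))
C(b) - U(j) = 2*(-126)*(1 - 126) - (-19)*(9 - 19) = 2*(-126)*(-125) - (-19)*(-10) = 31500 - 1*190 = 31500 - 190 = 31310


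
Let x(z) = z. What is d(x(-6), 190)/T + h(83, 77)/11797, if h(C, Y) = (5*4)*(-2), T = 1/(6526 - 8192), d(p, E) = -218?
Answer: 4284528796/11797 ≈ 3.6319e+5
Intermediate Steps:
T = -1/1666 (T = 1/(-1666) = -1/1666 ≈ -0.00060024)
h(C, Y) = -40 (h(C, Y) = 20*(-2) = -40)
d(x(-6), 190)/T + h(83, 77)/11797 = -218/(-1/1666) - 40/11797 = -218*(-1666) - 40*1/11797 = 363188 - 40/11797 = 4284528796/11797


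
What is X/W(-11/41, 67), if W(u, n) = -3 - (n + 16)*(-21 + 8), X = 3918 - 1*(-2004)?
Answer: 2961/538 ≈ 5.5037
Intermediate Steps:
X = 5922 (X = 3918 + 2004 = 5922)
W(u, n) = 205 + 13*n (W(u, n) = -3 - (16 + n)*(-13) = -3 - (-208 - 13*n) = -3 + (208 + 13*n) = 205 + 13*n)
X/W(-11/41, 67) = 5922/(205 + 13*67) = 5922/(205 + 871) = 5922/1076 = 5922*(1/1076) = 2961/538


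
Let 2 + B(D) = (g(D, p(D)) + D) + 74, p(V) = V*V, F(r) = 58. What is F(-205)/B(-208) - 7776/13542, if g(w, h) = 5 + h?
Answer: -55769462/97351181 ≈ -0.57287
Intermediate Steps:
p(V) = V²
B(D) = 77 + D + D² (B(D) = -2 + (((5 + D²) + D) + 74) = -2 + ((5 + D + D²) + 74) = -2 + (79 + D + D²) = 77 + D + D²)
F(-205)/B(-208) - 7776/13542 = 58/(77 - 208 + (-208)²) - 7776/13542 = 58/(77 - 208 + 43264) - 7776*1/13542 = 58/43133 - 1296/2257 = -55769462/97351181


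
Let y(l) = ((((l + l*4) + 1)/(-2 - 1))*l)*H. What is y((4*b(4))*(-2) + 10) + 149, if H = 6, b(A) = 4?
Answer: -4647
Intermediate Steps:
y(l) = 6*l*(-⅓ - 5*l/3) (y(l) = ((((l + l*4) + 1)/(-2 - 1))*l)*6 = ((((l + 4*l) + 1)/(-3))*l)*6 = (((5*l + 1)*(-⅓))*l)*6 = (((1 + 5*l)*(-⅓))*l)*6 = ((-⅓ - 5*l/3)*l)*6 = (l*(-⅓ - 5*l/3))*6 = 6*l*(-⅓ - 5*l/3))
y((4*b(4))*(-2) + 10) + 149 = -2*((4*4)*(-2) + 10)*(1 + 5*((4*4)*(-2) + 10)) + 149 = -2*(16*(-2) + 10)*(1 + 5*(16*(-2) + 10)) + 149 = -2*(-32 + 10)*(1 + 5*(-32 + 10)) + 149 = -2*(-22)*(1 + 5*(-22)) + 149 = -2*(-22)*(1 - 110) + 149 = -2*(-22)*(-109) + 149 = -4796 + 149 = -4647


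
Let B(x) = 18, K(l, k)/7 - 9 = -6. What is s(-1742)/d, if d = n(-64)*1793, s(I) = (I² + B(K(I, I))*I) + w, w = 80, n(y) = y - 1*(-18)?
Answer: -1501644/41239 ≈ -36.413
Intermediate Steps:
K(l, k) = 21 (K(l, k) = 63 + 7*(-6) = 63 - 42 = 21)
n(y) = 18 + y (n(y) = y + 18 = 18 + y)
s(I) = 80 + I² + 18*I (s(I) = (I² + 18*I) + 80 = 80 + I² + 18*I)
d = -82478 (d = (18 - 64)*1793 = -46*1793 = -82478)
s(-1742)/d = (80 + (-1742)² + 18*(-1742))/(-82478) = (80 + 3034564 - 31356)*(-1/82478) = 3003288*(-1/82478) = -1501644/41239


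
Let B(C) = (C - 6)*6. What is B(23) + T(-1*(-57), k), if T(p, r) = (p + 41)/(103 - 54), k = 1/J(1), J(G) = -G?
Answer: 104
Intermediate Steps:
B(C) = -36 + 6*C (B(C) = (-6 + C)*6 = -36 + 6*C)
k = -1 (k = 1/(-1*1) = 1/(-1) = -1)
T(p, r) = 41/49 + p/49 (T(p, r) = (41 + p)/49 = (41 + p)*(1/49) = 41/49 + p/49)
B(23) + T(-1*(-57), k) = (-36 + 6*23) + (41/49 + (-1*(-57))/49) = (-36 + 138) + (41/49 + (1/49)*57) = 102 + (41/49 + 57/49) = 102 + 2 = 104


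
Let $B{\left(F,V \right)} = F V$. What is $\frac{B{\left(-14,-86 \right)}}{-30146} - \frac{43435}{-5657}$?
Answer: $\frac{651290241}{85267961} \approx 7.6382$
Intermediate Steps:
$\frac{B{\left(-14,-86 \right)}}{-30146} - \frac{43435}{-5657} = \frac{\left(-14\right) \left(-86\right)}{-30146} - \frac{43435}{-5657} = 1204 \left(- \frac{1}{30146}\right) - - \frac{43435}{5657} = - \frac{602}{15073} + \frac{43435}{5657} = \frac{651290241}{85267961}$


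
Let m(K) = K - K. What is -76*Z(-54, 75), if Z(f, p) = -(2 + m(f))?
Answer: 152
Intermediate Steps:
m(K) = 0
Z(f, p) = -2 (Z(f, p) = -(2 + 0) = -1*2 = -2)
-76*Z(-54, 75) = -76*(-2) = 152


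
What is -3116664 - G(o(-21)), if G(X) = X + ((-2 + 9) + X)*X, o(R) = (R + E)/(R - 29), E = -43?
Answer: -1947922424/625 ≈ -3.1167e+6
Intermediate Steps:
o(R) = (-43 + R)/(-29 + R) (o(R) = (R - 43)/(R - 29) = (-43 + R)/(-29 + R))
G(X) = X + X*(7 + X) (G(X) = X + (7 + X)*X = X + X*(7 + X))
-3116664 - G(o(-21)) = -3116664 - (-43 - 21)/(-29 - 21)*(8 + (-43 - 21)/(-29 - 21)) = -3116664 - -64/(-50)*(8 - 64/(-50)) = -3116664 - (-1/50*(-64))*(8 - 1/50*(-64)) = -3116664 - 32*(8 + 32/25)/25 = -3116664 - 32*232/(25*25) = -3116664 - 1*7424/625 = -3116664 - 7424/625 = -1947922424/625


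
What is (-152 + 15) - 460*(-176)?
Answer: 80823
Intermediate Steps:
(-152 + 15) - 460*(-176) = -137 + 80960 = 80823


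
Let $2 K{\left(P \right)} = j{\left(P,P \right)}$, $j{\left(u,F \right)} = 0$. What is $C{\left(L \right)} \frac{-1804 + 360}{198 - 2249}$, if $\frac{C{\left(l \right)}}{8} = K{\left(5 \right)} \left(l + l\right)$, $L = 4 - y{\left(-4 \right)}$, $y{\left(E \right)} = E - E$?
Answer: $0$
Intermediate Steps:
$K{\left(P \right)} = 0$ ($K{\left(P \right)} = \frac{1}{2} \cdot 0 = 0$)
$y{\left(E \right)} = 0$
$L = 4$ ($L = 4 - 0 = 4 + 0 = 4$)
$C{\left(l \right)} = 0$ ($C{\left(l \right)} = 8 \cdot 0 \left(l + l\right) = 8 \cdot 0 \cdot 2 l = 8 \cdot 0 = 0$)
$C{\left(L \right)} \frac{-1804 + 360}{198 - 2249} = 0 \frac{-1804 + 360}{198 - 2249} = 0 \left(- \frac{1444}{-2051}\right) = 0 \left(\left(-1444\right) \left(- \frac{1}{2051}\right)\right) = 0 \cdot \frac{1444}{2051} = 0$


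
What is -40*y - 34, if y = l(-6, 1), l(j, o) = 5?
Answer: -234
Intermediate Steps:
y = 5
-40*y - 34 = -40*5 - 34 = -200 - 34 = -234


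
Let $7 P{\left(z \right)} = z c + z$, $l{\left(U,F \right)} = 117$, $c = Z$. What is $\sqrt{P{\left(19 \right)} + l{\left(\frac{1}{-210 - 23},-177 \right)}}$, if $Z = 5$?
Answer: $\frac{\sqrt{6531}}{7} \approx 11.545$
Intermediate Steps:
$c = 5$
$P{\left(z \right)} = \frac{6 z}{7}$ ($P{\left(z \right)} = \frac{z 5 + z}{7} = \frac{5 z + z}{7} = \frac{6 z}{7}$)
$\sqrt{P{\left(19 \right)} + l{\left(\frac{1}{-210 - 23},-177 \right)}} = \sqrt{\frac{6}{7} \cdot 19 + 117} = \sqrt{\frac{114}{7} + 117} = \sqrt{\frac{933}{7}} = \frac{\sqrt{6531}}{7}$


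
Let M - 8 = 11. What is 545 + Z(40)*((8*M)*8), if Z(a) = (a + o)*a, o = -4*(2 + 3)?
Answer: 973345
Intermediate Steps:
M = 19 (M = 8 + 11 = 19)
o = -20 (o = -4*5 = -20)
Z(a) = a*(-20 + a) (Z(a) = (a - 20)*a = (-20 + a)*a = a*(-20 + a))
545 + Z(40)*((8*M)*8) = 545 + (40*(-20 + 40))*((8*19)*8) = 545 + (40*20)*(152*8) = 545 + 800*1216 = 545 + 972800 = 973345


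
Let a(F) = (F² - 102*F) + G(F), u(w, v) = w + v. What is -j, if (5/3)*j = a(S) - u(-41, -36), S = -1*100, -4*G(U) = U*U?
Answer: -53331/5 ≈ -10666.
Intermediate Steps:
u(w, v) = v + w
G(U) = -U²/4 (G(U) = -U*U/4 = -U²/4)
S = -100
a(F) = -102*F + 3*F²/4 (a(F) = (F² - 102*F) - F²/4 = -102*F + 3*F²/4)
j = 53331/5 (j = 3*((¾)*(-100)*(-136 - 100) - (-36 - 41))/5 = 3*((¾)*(-100)*(-236) - 1*(-77))/5 = 3*(17700 + 77)/5 = (⅗)*17777 = 53331/5 ≈ 10666.)
-j = -1*53331/5 = -53331/5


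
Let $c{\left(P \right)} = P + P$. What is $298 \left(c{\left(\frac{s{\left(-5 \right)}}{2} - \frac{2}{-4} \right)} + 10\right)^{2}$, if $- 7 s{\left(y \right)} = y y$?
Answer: $\frac{805792}{49} \approx 16445.0$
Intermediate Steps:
$s{\left(y \right)} = - \frac{y^{2}}{7}$ ($s{\left(y \right)} = - \frac{y y}{7} = - \frac{y^{2}}{7}$)
$c{\left(P \right)} = 2 P$
$298 \left(c{\left(\frac{s{\left(-5 \right)}}{2} - \frac{2}{-4} \right)} + 10\right)^{2} = 298 \left(2 \left(\frac{\left(- \frac{1}{7}\right) \left(-5\right)^{2}}{2} - \frac{2}{-4}\right) + 10\right)^{2} = 298 \left(2 \left(\left(- \frac{1}{7}\right) 25 \cdot \frac{1}{2} - - \frac{1}{2}\right) + 10\right)^{2} = 298 \left(2 \left(\left(- \frac{25}{7}\right) \frac{1}{2} + \frac{1}{2}\right) + 10\right)^{2} = 298 \left(2 \left(- \frac{25}{14} + \frac{1}{2}\right) + 10\right)^{2} = 298 \left(2 \left(- \frac{9}{7}\right) + 10\right)^{2} = 298 \left(- \frac{18}{7} + 10\right)^{2} = 298 \left(\frac{52}{7}\right)^{2} = 298 \cdot \frac{2704}{49} = \frac{805792}{49}$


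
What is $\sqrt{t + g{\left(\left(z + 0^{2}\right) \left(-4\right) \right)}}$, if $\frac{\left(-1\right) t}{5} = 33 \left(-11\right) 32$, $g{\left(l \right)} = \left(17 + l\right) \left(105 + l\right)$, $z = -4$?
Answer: $33 \sqrt{57} \approx 249.14$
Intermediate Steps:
$t = 58080$ ($t = - 5 \cdot 33 \left(-11\right) 32 = - 5 \left(\left(-363\right) 32\right) = \left(-5\right) \left(-11616\right) = 58080$)
$\sqrt{t + g{\left(\left(z + 0^{2}\right) \left(-4\right) \right)}} = \sqrt{58080 + \left(1785 + \left(\left(-4 + 0^{2}\right) \left(-4\right)\right)^{2} + 122 \left(-4 + 0^{2}\right) \left(-4\right)\right)} = \sqrt{58080 + \left(1785 + \left(\left(-4 + 0\right) \left(-4\right)\right)^{2} + 122 \left(-4 + 0\right) \left(-4\right)\right)} = \sqrt{58080 + \left(1785 + \left(\left(-4\right) \left(-4\right)\right)^{2} + 122 \left(\left(-4\right) \left(-4\right)\right)\right)} = \sqrt{58080 + \left(1785 + 16^{2} + 122 \cdot 16\right)} = \sqrt{58080 + \left(1785 + 256 + 1952\right)} = \sqrt{58080 + 3993} = \sqrt{62073} = 33 \sqrt{57}$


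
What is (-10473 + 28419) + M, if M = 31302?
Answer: 49248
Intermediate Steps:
(-10473 + 28419) + M = (-10473 + 28419) + 31302 = 17946 + 31302 = 49248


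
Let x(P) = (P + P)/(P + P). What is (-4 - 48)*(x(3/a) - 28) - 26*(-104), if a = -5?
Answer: 4108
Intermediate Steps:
x(P) = 1 (x(P) = (2*P)/((2*P)) = (2*P)*(1/(2*P)) = 1)
(-4 - 48)*(x(3/a) - 28) - 26*(-104) = (-4 - 48)*(1 - 28) - 26*(-104) = -52*(-27) + 2704 = 1404 + 2704 = 4108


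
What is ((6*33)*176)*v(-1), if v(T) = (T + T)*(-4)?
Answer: 278784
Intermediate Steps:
v(T) = -8*T (v(T) = (2*T)*(-4) = -8*T)
((6*33)*176)*v(-1) = ((6*33)*176)*(-8*(-1)) = (198*176)*8 = 34848*8 = 278784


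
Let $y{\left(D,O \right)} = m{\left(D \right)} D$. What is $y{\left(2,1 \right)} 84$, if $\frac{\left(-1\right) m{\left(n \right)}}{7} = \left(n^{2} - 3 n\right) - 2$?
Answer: $4704$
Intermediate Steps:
$m{\left(n \right)} = 14 - 7 n^{2} + 21 n$ ($m{\left(n \right)} = - 7 \left(\left(n^{2} - 3 n\right) - 2\right) = - 7 \left(-2 + n^{2} - 3 n\right) = 14 - 7 n^{2} + 21 n$)
$y{\left(D,O \right)} = D \left(14 - 7 D^{2} + 21 D\right)$ ($y{\left(D,O \right)} = \left(14 - 7 D^{2} + 21 D\right) D = D \left(14 - 7 D^{2} + 21 D\right)$)
$y{\left(2,1 \right)} 84 = 7 \cdot 2 \left(2 - 2^{2} + 3 \cdot 2\right) 84 = 7 \cdot 2 \left(2 - 4 + 6\right) 84 = 7 \cdot 2 \cdot 4 \cdot 84 = 56 \cdot 84 = 4704$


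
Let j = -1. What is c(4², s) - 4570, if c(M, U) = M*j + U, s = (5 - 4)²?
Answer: -4585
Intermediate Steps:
s = 1 (s = 1² = 1)
c(M, U) = U - M (c(M, U) = M*(-1) + U = -M + U = U - M)
c(4², s) - 4570 = (1 - 1*4²) - 4570 = (1 - 1*16) - 4570 = (1 - 16) - 4570 = -15 - 4570 = -4585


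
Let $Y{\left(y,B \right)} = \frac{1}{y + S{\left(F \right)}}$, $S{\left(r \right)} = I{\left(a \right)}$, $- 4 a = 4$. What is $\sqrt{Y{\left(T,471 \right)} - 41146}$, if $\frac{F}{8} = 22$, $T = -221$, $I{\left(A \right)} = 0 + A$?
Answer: $\frac{i \sqrt{2027839686}}{222} \approx 202.84 i$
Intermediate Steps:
$a = -1$ ($a = \left(- \frac{1}{4}\right) 4 = -1$)
$I{\left(A \right)} = A$
$F = 176$ ($F = 8 \cdot 22 = 176$)
$S{\left(r \right)} = -1$
$Y{\left(y,B \right)} = \frac{1}{-1 + y}$ ($Y{\left(y,B \right)} = \frac{1}{y - 1} = \frac{1}{-1 + y}$)
$\sqrt{Y{\left(T,471 \right)} - 41146} = \sqrt{\frac{1}{-1 - 221} - 41146} = \sqrt{\frac{1}{-222} - 41146} = \sqrt{- \frac{1}{222} - 41146} = \sqrt{- \frac{9134413}{222}} = \frac{i \sqrt{2027839686}}{222}$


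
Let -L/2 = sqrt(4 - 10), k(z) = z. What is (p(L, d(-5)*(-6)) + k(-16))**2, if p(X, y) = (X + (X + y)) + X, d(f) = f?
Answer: -20 - 168*I*sqrt(6) ≈ -20.0 - 411.51*I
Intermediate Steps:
L = -2*I*sqrt(6) (L = -2*sqrt(4 - 10) = -2*I*sqrt(6) ≈ -4.899*I)
p(X, y) = y + 3*X (p(X, y) = (y + 2*X) + X = y + 3*X)
(p(L, d(-5)*(-6)) + k(-16))**2 = ((-5*(-6) + 3*(-2*I*sqrt(6))) - 16)**2 = ((30 - 6*I*sqrt(6)) - 16)**2 = (14 - 6*I*sqrt(6))**2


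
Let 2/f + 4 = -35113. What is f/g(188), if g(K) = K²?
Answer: -1/620587624 ≈ -1.6114e-9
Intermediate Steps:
f = -2/35117 (f = 2/(-4 - 35113) = 2/(-35117) = 2*(-1/35117) = -2/35117 ≈ -5.6952e-5)
f/g(188) = -2/(35117*(188²)) = -2/35117/35344 = -2/35117*1/35344 = -1/620587624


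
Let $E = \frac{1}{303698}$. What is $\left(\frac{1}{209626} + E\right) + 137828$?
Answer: $\frac{2193635885965567}{15915749237} \approx 1.3783 \cdot 10^{5}$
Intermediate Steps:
$E = \frac{1}{303698} \approx 3.2927 \cdot 10^{-6}$
$\left(\frac{1}{209626} + E\right) + 137828 = \left(\frac{1}{209626} + \frac{1}{303698}\right) + 137828 = \frac{128331}{15915749237} + 137828 = \frac{2193635885965567}{15915749237}$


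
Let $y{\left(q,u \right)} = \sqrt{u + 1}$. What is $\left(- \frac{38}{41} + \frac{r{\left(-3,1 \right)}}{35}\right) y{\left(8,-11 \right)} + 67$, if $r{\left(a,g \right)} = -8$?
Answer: $67 - \frac{1658 i \sqrt{10}}{1435} \approx 67.0 - 3.6537 i$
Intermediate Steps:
$y{\left(q,u \right)} = \sqrt{1 + u}$
$\left(- \frac{38}{41} + \frac{r{\left(-3,1 \right)}}{35}\right) y{\left(8,-11 \right)} + 67 = \left(- \frac{38}{41} - \frac{8}{35}\right) \sqrt{1 - 11} + 67 = \left(\left(-38\right) \frac{1}{41} - \frac{8}{35}\right) \sqrt{-10} + 67 = \left(- \frac{38}{41} - \frac{8}{35}\right) i \sqrt{10} + 67 = - \frac{1658 i \sqrt{10}}{1435} + 67 = 67 - \frac{1658 i \sqrt{10}}{1435}$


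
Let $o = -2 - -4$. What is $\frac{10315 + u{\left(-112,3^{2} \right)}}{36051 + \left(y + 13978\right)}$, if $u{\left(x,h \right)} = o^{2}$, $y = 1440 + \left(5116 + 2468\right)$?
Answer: $\frac{10319}{59053} \approx 0.17474$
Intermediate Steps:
$o = 2$ ($o = -2 + 4 = 2$)
$y = 9024$ ($y = 1440 + 7584 = 9024$)
$u{\left(x,h \right)} = 4$ ($u{\left(x,h \right)} = 2^{2} = 4$)
$\frac{10315 + u{\left(-112,3^{2} \right)}}{36051 + \left(y + 13978\right)} = \frac{10315 + 4}{36051 + \left(9024 + 13978\right)} = \frac{10319}{36051 + 23002} = \frac{10319}{59053}$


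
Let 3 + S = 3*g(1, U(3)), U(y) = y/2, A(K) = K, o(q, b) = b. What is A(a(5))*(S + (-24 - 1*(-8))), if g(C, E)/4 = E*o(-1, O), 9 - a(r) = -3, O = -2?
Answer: -660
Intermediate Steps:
a(r) = 12 (a(r) = 9 - 1*(-3) = 9 + 3 = 12)
U(y) = y/2 (U(y) = y*(1/2) = y/2)
g(C, E) = -8*E (g(C, E) = 4*(E*(-2)) = 4*(-2*E) = -8*E)
S = -39 (S = -3 + 3*(-4*3) = -3 + 3*(-8*3/2) = -3 + 3*(-12) = -3 - 36 = -39)
A(a(5))*(S + (-24 - 1*(-8))) = 12*(-39 + (-24 - 1*(-8))) = 12*(-39 + (-24 + 8)) = 12*(-39 - 16) = 12*(-55) = -660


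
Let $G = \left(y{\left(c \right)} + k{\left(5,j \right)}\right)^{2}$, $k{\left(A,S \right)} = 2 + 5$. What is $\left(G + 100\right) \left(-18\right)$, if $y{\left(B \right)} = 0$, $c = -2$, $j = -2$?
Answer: $-2682$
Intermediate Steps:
$k{\left(A,S \right)} = 7$
$G = 49$ ($G = \left(0 + 7\right)^{2} = 7^{2} = 49$)
$\left(G + 100\right) \left(-18\right) = \left(49 + 100\right) \left(-18\right) = 149 \left(-18\right) = -2682$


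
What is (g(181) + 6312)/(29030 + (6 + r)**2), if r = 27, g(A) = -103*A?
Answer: -12331/30119 ≈ -0.40941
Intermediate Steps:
(g(181) + 6312)/(29030 + (6 + r)**2) = (-103*181 + 6312)/(29030 + (6 + 27)**2) = (-18643 + 6312)/(29030 + 33**2) = -12331/(29030 + 1089) = -12331/30119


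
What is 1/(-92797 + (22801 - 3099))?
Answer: -1/73095 ≈ -1.3681e-5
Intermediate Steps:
1/(-92797 + (22801 - 3099)) = 1/(-92797 + 19702) = 1/(-73095) = -1/73095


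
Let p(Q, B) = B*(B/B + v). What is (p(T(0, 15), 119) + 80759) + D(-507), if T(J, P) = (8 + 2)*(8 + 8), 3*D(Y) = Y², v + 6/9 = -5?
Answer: 497660/3 ≈ 1.6589e+5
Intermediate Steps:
v = -17/3 (v = -⅔ - 5 = -17/3 ≈ -5.6667)
D(Y) = Y²/3
T(J, P) = 160 (T(J, P) = 10*16 = 160)
p(Q, B) = -14*B/3 (p(Q, B) = B*(B/B - 17/3) = B*(1 - 17/3) = B*(-14/3) = -14*B/3)
(p(T(0, 15), 119) + 80759) + D(-507) = (-14/3*119 + 80759) + (⅓)*(-507)² = (-1666/3 + 80759) + (⅓)*257049 = 240611/3 + 85683 = 497660/3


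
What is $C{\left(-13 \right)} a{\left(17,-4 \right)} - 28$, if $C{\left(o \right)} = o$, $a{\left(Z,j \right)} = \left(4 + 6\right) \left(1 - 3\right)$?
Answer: $232$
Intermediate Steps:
$a{\left(Z,j \right)} = -20$ ($a{\left(Z,j \right)} = 10 \left(-2\right) = -20$)
$C{\left(-13 \right)} a{\left(17,-4 \right)} - 28 = \left(-13\right) \left(-20\right) - 28 = 260 - 28 = 232$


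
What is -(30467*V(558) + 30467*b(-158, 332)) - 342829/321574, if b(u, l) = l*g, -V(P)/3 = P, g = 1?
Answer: 13148103825007/321574 ≈ 4.0887e+7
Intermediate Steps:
V(P) = -3*P
b(u, l) = l (b(u, l) = l*1 = l)
-(30467*V(558) + 30467*b(-158, 332)) - 342829/321574 = -30467/(1/(332 - 3*558)) - 342829/321574 = -30467/(1/(332 - 1674)) - 342829*1/321574 = -30467/(1/(-1342)) - 342829/321574 = -30467/(-1/1342) - 342829/321574 = -30467*(-1342) - 342829/321574 = 40886714 - 342829/321574 = 13148103825007/321574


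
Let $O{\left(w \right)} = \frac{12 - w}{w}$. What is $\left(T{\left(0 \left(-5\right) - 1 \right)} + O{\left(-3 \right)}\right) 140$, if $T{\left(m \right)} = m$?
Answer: $-840$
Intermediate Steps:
$O{\left(w \right)} = \frac{12 - w}{w}$
$\left(T{\left(0 \left(-5\right) - 1 \right)} + O{\left(-3 \right)}\right) 140 = \left(\left(0 \left(-5\right) - 1\right) + \frac{12 - -3}{-3}\right) 140 = \left(\left(0 - 1\right) - \frac{12 + 3}{3}\right) 140 = \left(-1 - 5\right) 140 = \left(-6\right) 140 = -840$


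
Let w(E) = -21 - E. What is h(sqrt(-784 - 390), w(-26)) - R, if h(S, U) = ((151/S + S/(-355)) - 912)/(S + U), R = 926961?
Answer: (-386329590749*sqrt(1174) + 1932027774090*I)/(416770*(sqrt(1174) - 5*I)) ≈ -9.2697e+5 + 26.043*I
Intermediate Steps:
h(S, U) = (-912 + 151/S - S/355)/(S + U) (h(S, U) = ((151/S + S*(-1/355)) - 912)/(S + U) = ((151/S - S/355) - 912)/(S + U) = (-912 + 151/S - S/355)/(S + U))
h(sqrt(-784 - 390), w(-26)) - R = (53605 - (sqrt(-784 - 390))**2 - 323760*sqrt(-784 - 390))/(355*(sqrt(-784 - 390))*(sqrt(-784 - 390) + (-21 - 1*(-26)))) - 1*926961 = (53605 - (sqrt(-1174))**2 - 323760*I*sqrt(1174))/(355*(sqrt(-1174))*(sqrt(-1174) + (-21 + 26))) - 926961 = (53605 - (I*sqrt(1174))**2 - 323760*I*sqrt(1174))/(355*((I*sqrt(1174)))*(I*sqrt(1174) + 5)) - 926961 = (-I*sqrt(1174)/1174)*(53605 - 1*(-1174) - 323760*I*sqrt(1174))/(355*(5 + I*sqrt(1174))) - 926961 = (-I*sqrt(1174)/1174)*(53605 + 1174 - 323760*I*sqrt(1174))/(355*(5 + I*sqrt(1174))) - 926961 = (-I*sqrt(1174)/1174)*(54779 - 323760*I*sqrt(1174))/(355*(5 + I*sqrt(1174))) - 926961 = -I*sqrt(1174)*(54779 - 323760*I*sqrt(1174))/(416770*(5 + I*sqrt(1174))) - 926961 = -926961 - I*sqrt(1174)*(54779 - 323760*I*sqrt(1174))/(416770*(5 + I*sqrt(1174)))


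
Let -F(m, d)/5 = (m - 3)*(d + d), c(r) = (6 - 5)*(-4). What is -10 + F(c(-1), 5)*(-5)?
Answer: -1760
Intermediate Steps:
c(r) = -4 (c(r) = 1*(-4) = -4)
F(m, d) = -10*d*(-3 + m) (F(m, d) = -5*(m - 3)*(d + d) = -5*(-3 + m)*2*d = -10*d*(-3 + m))
-10 + F(c(-1), 5)*(-5) = -10 + (10*5*(3 - 1*(-4)))*(-5) = -10 + (10*5*(3 + 4))*(-5) = -10 + (10*5*7)*(-5) = -10 + 350*(-5) = -10 - 1750 = -1760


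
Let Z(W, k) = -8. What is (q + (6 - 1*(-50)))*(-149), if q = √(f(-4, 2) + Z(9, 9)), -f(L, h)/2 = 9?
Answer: -8344 - 149*I*√26 ≈ -8344.0 - 759.75*I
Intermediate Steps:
f(L, h) = -18 (f(L, h) = -2*9 = -18)
q = I*√26 (q = √(-18 - 8) = √(-26) = I*√26 ≈ 5.099*I)
(q + (6 - 1*(-50)))*(-149) = (I*√26 + (6 - 1*(-50)))*(-149) = (I*√26 + (6 + 50))*(-149) = (I*√26 + 56)*(-149) = (56 + I*√26)*(-149) = -8344 - 149*I*√26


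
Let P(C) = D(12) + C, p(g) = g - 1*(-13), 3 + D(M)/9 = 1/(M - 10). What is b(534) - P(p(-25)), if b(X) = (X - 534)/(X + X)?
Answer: 69/2 ≈ 34.500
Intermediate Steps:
D(M) = -27 + 9/(-10 + M) (D(M) = -27 + 9/(M - 10) = -27 + 9/(-10 + M))
b(X) = (-534 + X)/(2*X) (b(X) = (-534 + X)/((2*X)) = (-534 + X)*(1/(2*X)) = (-534 + X)/(2*X))
p(g) = 13 + g (p(g) = g + 13 = 13 + g)
P(C) = -45/2 + C (P(C) = 9*(31 - 3*12)/(-10 + 12) + C = 9*(31 - 36)/2 + C = 9*(½)*(-5) + C = -45/2 + C)
b(534) - P(p(-25)) = (½)*(-534 + 534)/534 - (-45/2 + (13 - 25)) = (½)*(1/534)*0 - (-45/2 - 12) = 0 - 1*(-69/2) = 0 + 69/2 = 69/2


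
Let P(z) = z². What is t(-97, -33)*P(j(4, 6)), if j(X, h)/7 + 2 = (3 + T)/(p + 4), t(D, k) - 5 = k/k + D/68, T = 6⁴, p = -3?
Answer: 25635182951/68 ≈ 3.7699e+8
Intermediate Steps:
T = 1296
t(D, k) = 6 + D/68 (t(D, k) = 5 + (k/k + D/68) = 5 + (1 + D*(1/68)) = 5 + (1 + D/68) = 6 + D/68)
j(X, h) = 9079 (j(X, h) = -14 + 7*((3 + 1296)/(-3 + 4)) = -14 + 7*(1299/1) = -14 + 7*(1299*1) = -14 + 7*1299 = -14 + 9093 = 9079)
t(-97, -33)*P(j(4, 6)) = (6 + (1/68)*(-97))*9079² = (6 - 97/68)*82428241 = (311/68)*82428241 = 25635182951/68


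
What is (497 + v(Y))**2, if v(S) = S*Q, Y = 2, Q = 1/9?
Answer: 20025625/81 ≈ 2.4723e+5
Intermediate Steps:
Q = 1/9 ≈ 0.11111
v(S) = S/9 (v(S) = S*(1/9) = S/9)
(497 + v(Y))**2 = (497 + (1/9)*2)**2 = (497 + 2/9)**2 = (4475/9)**2 = 20025625/81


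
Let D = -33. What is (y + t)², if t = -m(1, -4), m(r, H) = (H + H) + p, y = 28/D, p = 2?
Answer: 28900/1089 ≈ 26.538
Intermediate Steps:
y = -28/33 (y = 28/(-33) = 28*(-1/33) = -28/33 ≈ -0.84848)
m(r, H) = 2 + 2*H (m(r, H) = (H + H) + 2 = 2*H + 2 = 2 + 2*H)
t = 6 (t = -(2 + 2*(-4)) = -(2 - 8) = -1*(-6) = 6)
(y + t)² = (-28/33 + 6)² = (170/33)² = 28900/1089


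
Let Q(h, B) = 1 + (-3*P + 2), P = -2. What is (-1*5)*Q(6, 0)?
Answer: -45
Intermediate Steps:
Q(h, B) = 9 (Q(h, B) = 1 + (-3*(-2) + 2) = 1 + (6 + 2) = 1 + 8 = 9)
(-1*5)*Q(6, 0) = -1*5*9 = -5*9 = -45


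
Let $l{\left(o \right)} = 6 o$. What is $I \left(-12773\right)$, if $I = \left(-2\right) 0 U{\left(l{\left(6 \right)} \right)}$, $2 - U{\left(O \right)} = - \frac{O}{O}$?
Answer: $0$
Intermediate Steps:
$U{\left(O \right)} = 3$ ($U{\left(O \right)} = 2 - - \frac{O}{O} = 2 - \left(-1\right) 1 = 2 - -1 = 2 + 1 = 3$)
$I = 0$ ($I = \left(-2\right) 0 \cdot 3 = 0 \cdot 3 = 0$)
$I \left(-12773\right) = 0 \left(-12773\right) = 0$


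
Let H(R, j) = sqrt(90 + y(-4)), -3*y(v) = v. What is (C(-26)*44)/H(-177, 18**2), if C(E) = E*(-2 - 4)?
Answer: 3432*sqrt(822)/137 ≈ 718.23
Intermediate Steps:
C(E) = -6*E (C(E) = E*(-6) = -6*E)
y(v) = -v/3
H(R, j) = sqrt(822)/3 (H(R, j) = sqrt(90 - 1/3*(-4)) = sqrt(90 + 4/3) = sqrt(274/3) = sqrt(822)/3)
(C(-26)*44)/H(-177, 18**2) = (-6*(-26)*44)/((sqrt(822)/3)) = (156*44)*(sqrt(822)/274) = 6864*(sqrt(822)/274) = 3432*sqrt(822)/137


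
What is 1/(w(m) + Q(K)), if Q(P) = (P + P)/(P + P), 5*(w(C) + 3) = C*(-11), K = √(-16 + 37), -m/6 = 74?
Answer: 5/4874 ≈ 0.0010259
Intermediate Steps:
m = -444 (m = -6*74 = -444)
K = √21 ≈ 4.5826
w(C) = -3 - 11*C/5 (w(C) = -3 + (C*(-11))/5 = -3 + (-11*C)/5 = -3 - 11*C/5)
Q(P) = 1 (Q(P) = (2*P)/((2*P)) = (2*P)*(1/(2*P)) = 1)
1/(w(m) + Q(K)) = 1/((-3 - 11/5*(-444)) + 1) = 1/((-3 + 4884/5) + 1) = 1/(4869/5 + 1) = 1/(4874/5) = 5/4874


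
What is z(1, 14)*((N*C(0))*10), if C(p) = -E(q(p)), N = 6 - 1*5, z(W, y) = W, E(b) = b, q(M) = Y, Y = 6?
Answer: -60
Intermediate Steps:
q(M) = 6
N = 1 (N = 6 - 5 = 1)
C(p) = -6 (C(p) = -1*6 = -6)
z(1, 14)*((N*C(0))*10) = 1*((1*(-6))*10) = 1*(-6*10) = 1*(-60) = -60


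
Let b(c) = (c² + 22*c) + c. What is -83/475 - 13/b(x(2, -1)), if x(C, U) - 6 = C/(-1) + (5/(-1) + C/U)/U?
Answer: -37217/177650 ≈ -0.20950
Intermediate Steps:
x(C, U) = 6 - C + (-5 + C/U)/U (x(C, U) = 6 + (C/(-1) + (5/(-1) + C/U)/U) = 6 + (C*(-1) + (5*(-1) + C/U)/U) = 6 + (-C + (-5 + C/U)/U) = 6 - C + (-5 + C/U)/U)
b(c) = c² + 23*c
-83/475 - 13/b(x(2, -1)) = -83/475 - 13*1/((23 + (6 - 1*2 - 5/(-1) + 2/(-1)²))*(6 - 1*2 - 5/(-1) + 2/(-1)²)) = -83*1/475 - 13*1/((23 + (6 - 2 - 5*(-1) + 2*1))*(6 - 2 - 5*(-1) + 2*1)) = -83/475 - 13*1/((23 + (6 - 2 + 5 + 2))*(6 - 2 + 5 + 2)) = -83/475 - 13*1/(11*(23 + 11)) = -83/475 - 13/(11*34) = -83/475 - 13/374 = -37217/177650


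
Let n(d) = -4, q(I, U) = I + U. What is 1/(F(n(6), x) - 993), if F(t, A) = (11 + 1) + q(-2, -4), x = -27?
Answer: -1/987 ≈ -0.0010132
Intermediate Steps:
F(t, A) = 6 (F(t, A) = (11 + 1) + (-2 - 4) = 12 - 6 = 6)
1/(F(n(6), x) - 993) = 1/(6 - 993) = 1/(-987) = -1/987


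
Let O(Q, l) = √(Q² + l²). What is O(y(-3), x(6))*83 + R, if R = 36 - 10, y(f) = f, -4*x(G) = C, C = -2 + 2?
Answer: 275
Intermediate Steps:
C = 0
x(G) = 0 (x(G) = -¼*0 = 0)
R = 26
O(y(-3), x(6))*83 + R = √((-3)² + 0²)*83 + 26 = √(9 + 0)*83 + 26 = √9*83 + 26 = 3*83 + 26 = 249 + 26 = 275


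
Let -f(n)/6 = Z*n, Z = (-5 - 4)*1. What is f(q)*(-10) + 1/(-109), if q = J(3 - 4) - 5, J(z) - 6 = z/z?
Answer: -117721/109 ≈ -1080.0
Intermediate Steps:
J(z) = 7 (J(z) = 6 + z/z = 6 + 1 = 7)
Z = -9 (Z = -9*1 = -9)
q = 2 (q = 7 - 5 = 2)
f(n) = 54*n (f(n) = -(-54)*n = 54*n)
f(q)*(-10) + 1/(-109) = (54*2)*(-10) + 1/(-109) = 108*(-10) - 1/109 = -1080 - 1/109 = -117721/109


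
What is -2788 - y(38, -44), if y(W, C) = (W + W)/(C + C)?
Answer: -61317/22 ≈ -2787.1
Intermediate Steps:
y(W, C) = W/C (y(W, C) = (2*W)/((2*C)) = (2*W)*(1/(2*C)) = W/C)
-2788 - y(38, -44) = -2788 - 38/(-44) = -2788 - 38*(-1)/44 = -2788 - 1*(-19/22) = -2788 + 19/22 = -61317/22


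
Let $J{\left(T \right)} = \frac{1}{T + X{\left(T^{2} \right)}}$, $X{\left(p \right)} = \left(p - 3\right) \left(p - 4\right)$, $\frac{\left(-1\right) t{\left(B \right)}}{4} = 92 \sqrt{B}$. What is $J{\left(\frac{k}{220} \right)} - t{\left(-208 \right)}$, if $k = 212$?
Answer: $\frac{9150625}{67035281} + 1472 i \sqrt{13} \approx 0.1365 + 5307.4 i$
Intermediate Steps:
$t{\left(B \right)} = - 368 \sqrt{B}$ ($t{\left(B \right)} = - 4 \cdot 92 \sqrt{B} = - 368 \sqrt{B}$)
$X{\left(p \right)} = \left(-4 + p\right) \left(-3 + p\right)$ ($X{\left(p \right)} = \left(-3 + p\right) \left(-4 + p\right) = \left(-4 + p\right) \left(-3 + p\right)$)
$J{\left(T \right)} = \frac{1}{12 + T + T^{4} - 7 T^{2}}$ ($J{\left(T \right)} = \frac{1}{T + \left(12 + \left(T^{2}\right)^{2} - 7 T^{2}\right)} = \frac{1}{T + \left(12 + T^{4} - 7 T^{2}\right)} = \frac{1}{12 + T + T^{4} - 7 T^{2}}$)
$J{\left(\frac{k}{220} \right)} - t{\left(-208 \right)} = \frac{1}{12 + \frac{212}{220} + \left(\frac{212}{220}\right)^{4} - 7 \left(\frac{212}{220}\right)^{2}} - - 368 \sqrt{-208} = \frac{1}{12 + 212 \cdot \frac{1}{220} + \left(212 \cdot \frac{1}{220}\right)^{4} - 7 \left(212 \cdot \frac{1}{220}\right)^{2}} - - 368 \cdot 4 i \sqrt{13} = \frac{1}{12 + \frac{53}{55} + \left(\frac{53}{55}\right)^{4} - 7 \left(\frac{53}{55}\right)^{2}} - - 1472 i \sqrt{13} = \frac{1}{12 + \frac{53}{55} + \frac{7890481}{9150625} - \frac{19663}{3025}} + 1472 i \sqrt{13} = \frac{1}{\frac{67035281}{9150625}} + 1472 i \sqrt{13} = \frac{9150625}{67035281} + 1472 i \sqrt{13}$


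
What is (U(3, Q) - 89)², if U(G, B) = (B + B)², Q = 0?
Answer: 7921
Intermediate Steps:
U(G, B) = 4*B² (U(G, B) = (2*B)² = 4*B²)
(U(3, Q) - 89)² = (4*0² - 89)² = (4*0 - 89)² = (0 - 89)² = (-89)² = 7921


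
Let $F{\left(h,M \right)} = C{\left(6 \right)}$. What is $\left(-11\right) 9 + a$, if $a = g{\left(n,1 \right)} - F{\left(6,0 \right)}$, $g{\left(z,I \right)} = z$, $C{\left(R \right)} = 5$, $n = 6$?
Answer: $-98$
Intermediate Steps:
$F{\left(h,M \right)} = 5$
$a = 1$ ($a = 6 - 5 = 1$)
$\left(-11\right) 9 + a = \left(-11\right) 9 + 1 = -99 + 1 = -98$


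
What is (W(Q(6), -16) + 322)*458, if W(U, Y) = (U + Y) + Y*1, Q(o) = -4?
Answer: 130988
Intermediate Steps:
W(U, Y) = U + 2*Y (W(U, Y) = (U + Y) + Y = U + 2*Y)
(W(Q(6), -16) + 322)*458 = ((-4 + 2*(-16)) + 322)*458 = ((-4 - 32) + 322)*458 = (-36 + 322)*458 = 286*458 = 130988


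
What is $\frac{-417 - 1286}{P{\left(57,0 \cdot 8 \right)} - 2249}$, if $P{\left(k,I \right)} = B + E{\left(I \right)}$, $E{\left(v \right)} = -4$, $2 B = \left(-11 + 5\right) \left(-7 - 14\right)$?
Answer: $\frac{1703}{2190} \approx 0.77763$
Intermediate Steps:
$B = 63$ ($B = \frac{\left(-11 + 5\right) \left(-7 - 14\right)}{2} = \frac{\left(-6\right) \left(-21\right)}{2} = \frac{1}{2} \cdot 126 = 63$)
$P{\left(k,I \right)} = 59$ ($P{\left(k,I \right)} = 63 - 4 = 59$)
$\frac{-417 - 1286}{P{\left(57,0 \cdot 8 \right)} - 2249} = \frac{-417 - 1286}{59 - 2249} = - \frac{1703}{-2190} = \left(-1703\right) \left(- \frac{1}{2190}\right) = \frac{1703}{2190}$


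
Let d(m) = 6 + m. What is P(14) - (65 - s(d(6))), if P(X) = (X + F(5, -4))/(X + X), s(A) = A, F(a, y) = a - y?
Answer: -1461/28 ≈ -52.179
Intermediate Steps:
P(X) = (9 + X)/(2*X) (P(X) = (X + (5 - 1*(-4)))/(X + X) = (X + (5 + 4))/((2*X)) = (X + 9)*(1/(2*X)) = (9 + X)*(1/(2*X)) = (9 + X)/(2*X))
P(14) - (65 - s(d(6))) = (½)*(9 + 14)/14 - (65 - (6 + 6)) = (½)*(1/14)*23 - (65 - 1*12) = 23/28 - (65 - 12) = 23/28 - 1*53 = 23/28 - 53 = -1461/28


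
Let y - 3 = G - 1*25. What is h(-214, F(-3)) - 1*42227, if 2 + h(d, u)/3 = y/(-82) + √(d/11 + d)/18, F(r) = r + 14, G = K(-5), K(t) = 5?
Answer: -3463055/82 + I*√7062/33 ≈ -42232.0 + 2.5465*I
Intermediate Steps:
G = 5
F(r) = 14 + r
y = -17 (y = 3 + (5 - 1*25) = 3 + (5 - 25) = 3 - 20 = -17)
h(d, u) = -441/82 + √33*√d/33 (h(d, u) = -6 + 3*(-17/(-82) + √(d/11 + d)/18) = -6 + 3*(-17*(-1/82) + √(d*(1/11) + d)*(1/18)) = -6 + 3*(17/82 + √(d/11 + d)*(1/18)) = -6 + 3*(17/82 + √(12*d/11)*(1/18)) = -6 + 3*(17/82 + (2*√33*√d/11)*(1/18)) = -6 + 3*(17/82 + √33*√d/99) = -6 + (51/82 + √33*√d/33) = -441/82 + √33*√d/33)
h(-214, F(-3)) - 1*42227 = (-441/82 + √33*√(-214)/33) - 1*42227 = (-441/82 + √33*(I*√214)/33) - 42227 = (-441/82 + I*√7062/33) - 42227 = -3463055/82 + I*√7062/33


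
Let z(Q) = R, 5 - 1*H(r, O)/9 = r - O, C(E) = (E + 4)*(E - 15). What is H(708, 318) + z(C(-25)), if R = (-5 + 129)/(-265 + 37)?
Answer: -197536/57 ≈ -3465.5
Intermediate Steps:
C(E) = (-15 + E)*(4 + E) (C(E) = (4 + E)*(-15 + E) = (-15 + E)*(4 + E))
H(r, O) = 45 - 9*r + 9*O (H(r, O) = 45 - 9*(r - O) = 45 + (-9*r + 9*O) = 45 - 9*r + 9*O)
R = -31/57 (R = 124/(-228) = 124*(-1/228) = -31/57 ≈ -0.54386)
z(Q) = -31/57
H(708, 318) + z(C(-25)) = (45 - 9*708 + 9*318) - 31/57 = (45 - 6372 + 2862) - 31/57 = -3465 - 31/57 = -197536/57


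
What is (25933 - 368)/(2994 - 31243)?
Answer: -25565/28249 ≈ -0.90499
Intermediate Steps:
(25933 - 368)/(2994 - 31243) = 25565/(-28249) = 25565*(-1/28249) = -25565/28249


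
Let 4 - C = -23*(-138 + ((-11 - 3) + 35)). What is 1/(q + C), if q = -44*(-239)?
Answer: 1/7829 ≈ 0.00012773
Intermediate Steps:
q = 10516
C = -2687 (C = 4 - (-23)*(-138 + ((-11 - 3) + 35)) = 4 - (-23)*(-138 + (-14 + 35)) = 4 - (-23)*(-138 + 21) = 4 - (-23)*(-117) = 4 - 1*2691 = 4 - 2691 = -2687)
1/(q + C) = 1/(10516 - 2687) = 1/7829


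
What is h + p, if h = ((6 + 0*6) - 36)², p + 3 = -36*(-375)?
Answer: 14397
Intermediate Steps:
p = 13497 (p = -3 - 36*(-375) = -3 + 13500 = 13497)
h = 900 (h = ((6 + 0) - 36)² = (6 - 36)² = (-30)² = 900)
h + p = 900 + 13497 = 14397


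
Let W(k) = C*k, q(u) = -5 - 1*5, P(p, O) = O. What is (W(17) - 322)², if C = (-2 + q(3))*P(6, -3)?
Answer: 84100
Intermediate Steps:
q(u) = -10 (q(u) = -5 - 5 = -10)
C = 36 (C = (-2 - 10)*(-3) = -12*(-3) = 36)
W(k) = 36*k
(W(17) - 322)² = (36*17 - 322)² = (612 - 322)² = 290² = 84100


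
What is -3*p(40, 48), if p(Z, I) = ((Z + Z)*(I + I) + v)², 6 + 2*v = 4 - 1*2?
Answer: -176855052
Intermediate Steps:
v = -2 (v = -3 + (4 - 1*2)/2 = -3 + (4 - 2)/2 = -3 + (½)*2 = -3 + 1 = -2)
p(Z, I) = (-2 + 4*I*Z)² (p(Z, I) = ((Z + Z)*(I + I) - 2)² = ((2*Z)*(2*I) - 2)² = (4*I*Z - 2)² = (-2 + 4*I*Z)²)
-3*p(40, 48) = -12*(-1 + 2*48*40)² = -12*(-1 + 3840)² = -12*3839² = -12*14737921 = -3*58951684 = -176855052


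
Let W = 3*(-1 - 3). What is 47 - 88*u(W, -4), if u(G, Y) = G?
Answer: 1103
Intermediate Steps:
W = -12 (W = 3*(-4) = -12)
47 - 88*u(W, -4) = 47 - 88*(-12) = 47 + 1056 = 1103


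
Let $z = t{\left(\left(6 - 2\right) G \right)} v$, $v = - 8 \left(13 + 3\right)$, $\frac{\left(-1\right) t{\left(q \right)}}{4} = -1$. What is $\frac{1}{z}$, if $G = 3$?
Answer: $- \frac{1}{512} \approx -0.0019531$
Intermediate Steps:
$t{\left(q \right)} = 4$ ($t{\left(q \right)} = \left(-4\right) \left(-1\right) = 4$)
$v = -128$ ($v = \left(-8\right) 16 = -128$)
$z = -512$ ($z = 4 \left(-128\right) = -512$)
$\frac{1}{z} = \frac{1}{-512} = - \frac{1}{512}$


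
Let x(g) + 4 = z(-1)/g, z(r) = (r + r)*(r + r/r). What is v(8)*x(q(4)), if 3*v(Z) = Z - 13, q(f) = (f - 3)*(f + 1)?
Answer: 20/3 ≈ 6.6667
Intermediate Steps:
z(r) = 2*r*(1 + r) (z(r) = (2*r)*(r + 1) = (2*r)*(1 + r) = 2*r*(1 + r))
q(f) = (1 + f)*(-3 + f) (q(f) = (-3 + f)*(1 + f) = (1 + f)*(-3 + f))
v(Z) = -13/3 + Z/3 (v(Z) = (Z - 13)/3 = (-13 + Z)/3 = -13/3 + Z/3)
x(g) = -4 (x(g) = -4 + (2*(-1)*(1 - 1))/g = -4 + (2*(-1)*0)/g = -4 + 0/g = -4 + 0 = -4)
v(8)*x(q(4)) = (-13/3 + (1/3)*8)*(-4) = (-13/3 + 8/3)*(-4) = -5/3*(-4) = 20/3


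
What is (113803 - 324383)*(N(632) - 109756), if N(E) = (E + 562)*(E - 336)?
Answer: -51311607440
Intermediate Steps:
N(E) = (-336 + E)*(562 + E) (N(E) = (562 + E)*(-336 + E) = (-336 + E)*(562 + E))
(113803 - 324383)*(N(632) - 109756) = (113803 - 324383)*((-188832 + 632² + 226*632) - 109756) = -210580*((-188832 + 399424 + 142832) - 109756) = -210580*(353424 - 109756) = -210580*243668 = -51311607440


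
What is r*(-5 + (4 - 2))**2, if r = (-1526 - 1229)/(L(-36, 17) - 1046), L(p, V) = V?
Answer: 8265/343 ≈ 24.096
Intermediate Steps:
r = 2755/1029 (r = (-1526 - 1229)/(17 - 1046) = -2755/(-1029) = -2755*(-1/1029) = 2755/1029 ≈ 2.6774)
r*(-5 + (4 - 2))**2 = 2755*(-5 + (4 - 2))**2/1029 = 2755*(-5 + 2)**2/1029 = (2755/1029)*(-3)**2 = (2755/1029)*9 = 8265/343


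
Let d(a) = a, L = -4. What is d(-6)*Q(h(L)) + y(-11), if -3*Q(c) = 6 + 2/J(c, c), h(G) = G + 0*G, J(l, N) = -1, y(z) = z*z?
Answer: 129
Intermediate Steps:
y(z) = z²
h(G) = G (h(G) = G + 0 = G)
Q(c) = -4/3 (Q(c) = -(6 + 2/(-1))/3 = -(6 + 2*(-1))/3 = -(6 - 2)/3 = -⅓*4 = -4/3)
d(-6)*Q(h(L)) + y(-11) = -6*(-4/3) + (-11)² = 8 + 121 = 129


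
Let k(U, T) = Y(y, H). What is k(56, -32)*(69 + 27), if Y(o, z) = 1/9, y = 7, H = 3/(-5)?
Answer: 32/3 ≈ 10.667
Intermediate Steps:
H = -3/5 (H = 3*(-1/5) = -3/5 ≈ -0.60000)
Y(o, z) = 1/9
k(U, T) = 1/9
k(56, -32)*(69 + 27) = (69 + 27)/9 = (1/9)*96 = 32/3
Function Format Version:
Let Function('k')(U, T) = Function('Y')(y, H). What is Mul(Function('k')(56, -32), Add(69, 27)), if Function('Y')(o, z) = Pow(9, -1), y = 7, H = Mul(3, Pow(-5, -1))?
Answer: Rational(32, 3) ≈ 10.667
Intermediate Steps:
H = Rational(-3, 5) (H = Mul(3, Rational(-1, 5)) = Rational(-3, 5) ≈ -0.60000)
Function('Y')(o, z) = Rational(1, 9)
Function('k')(U, T) = Rational(1, 9)
Mul(Function('k')(56, -32), Add(69, 27)) = Mul(Rational(1, 9), Add(69, 27)) = Mul(Rational(1, 9), 96) = Rational(32, 3)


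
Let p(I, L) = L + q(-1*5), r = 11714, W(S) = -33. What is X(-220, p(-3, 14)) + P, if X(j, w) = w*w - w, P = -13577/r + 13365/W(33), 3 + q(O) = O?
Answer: -4406327/11714 ≈ -376.16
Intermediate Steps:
q(O) = -3 + O
P = -4757747/11714 (P = -13577/11714 + 13365/(-33) = -13577*1/11714 + 13365*(-1/33) = -13577/11714 - 405 = -4757747/11714 ≈ -406.16)
p(I, L) = -8 + L (p(I, L) = L + (-3 - 1*5) = L + (-3 - 5) = L - 8 = -8 + L)
X(j, w) = w² - w
X(-220, p(-3, 14)) + P = (-8 + 14)*(-1 + (-8 + 14)) - 4757747/11714 = 6*(-1 + 6) - 4757747/11714 = 6*5 - 4757747/11714 = 30 - 4757747/11714 = -4406327/11714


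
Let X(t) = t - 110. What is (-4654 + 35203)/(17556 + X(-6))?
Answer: 30549/17440 ≈ 1.7517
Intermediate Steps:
X(t) = -110 + t
(-4654 + 35203)/(17556 + X(-6)) = (-4654 + 35203)/(17556 + (-110 - 6)) = 30549/(17556 - 116) = 30549/17440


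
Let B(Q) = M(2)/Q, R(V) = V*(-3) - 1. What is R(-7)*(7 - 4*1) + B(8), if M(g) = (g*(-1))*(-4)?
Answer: 61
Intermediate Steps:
R(V) = -1 - 3*V (R(V) = -3*V - 1 = -1 - 3*V)
M(g) = 4*g (M(g) = -g*(-4) = 4*g)
B(Q) = 8/Q (B(Q) = (4*2)/Q = 8/Q)
R(-7)*(7 - 4*1) + B(8) = (-1 - 3*(-7))*(7 - 4*1) + 8/8 = (-1 + 21)*(7 - 4) + 8*(1/8) = 20*3 + 1 = 60 + 1 = 61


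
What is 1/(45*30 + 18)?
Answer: 1/1368 ≈ 0.00073099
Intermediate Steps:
1/(45*30 + 18) = 1/(1350 + 18) = 1/1368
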